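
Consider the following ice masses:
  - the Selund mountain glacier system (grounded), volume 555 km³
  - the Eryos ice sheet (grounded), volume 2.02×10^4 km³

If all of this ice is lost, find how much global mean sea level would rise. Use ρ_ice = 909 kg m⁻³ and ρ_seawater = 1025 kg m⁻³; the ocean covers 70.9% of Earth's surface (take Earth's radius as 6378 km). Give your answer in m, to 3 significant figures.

≈ 0.0508 m

Selund: 555 km³ × (909/1025) = 492.2 km³ of water.
Eryos: 2.02×10^4 km³ × (909/1025) = 1.791×10^4 km³ of water.
Total added water ≈ 1.841×10^13 m³ over 3.62×10^14 m² → Δh = 0.0508 m.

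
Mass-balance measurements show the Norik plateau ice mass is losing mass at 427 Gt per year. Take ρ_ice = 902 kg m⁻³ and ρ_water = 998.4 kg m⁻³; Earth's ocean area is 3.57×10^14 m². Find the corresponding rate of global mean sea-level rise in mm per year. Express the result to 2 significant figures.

ρ_w = 998.4 kg m⁻³. Annual water volume added = 427 Gt / ρ_w = 4.270×10^14 kg / 998.4 kg m⁻³ = 4.277×10^11 m³.
Δh per year = 4.277×10^11 / 3.57×10^14 = 1.20×10^-3 m = 1.2 mm.

≈ 1.2 mm/yr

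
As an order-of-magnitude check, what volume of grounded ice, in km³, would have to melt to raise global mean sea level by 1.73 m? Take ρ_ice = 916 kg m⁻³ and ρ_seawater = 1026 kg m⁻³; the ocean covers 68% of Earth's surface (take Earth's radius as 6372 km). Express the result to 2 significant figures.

Required water volume = Δh × A = 1.73 m × 3.47×10^14 m² = 6.002×10^14 m³ = 6.002×10^5 km³.
Ice volume = water volume × ρ_w/ρ_ice = 6.002×10^5 × 1026/916 = 6.7×10^5 km³.

≈ 6.7×10^5 km³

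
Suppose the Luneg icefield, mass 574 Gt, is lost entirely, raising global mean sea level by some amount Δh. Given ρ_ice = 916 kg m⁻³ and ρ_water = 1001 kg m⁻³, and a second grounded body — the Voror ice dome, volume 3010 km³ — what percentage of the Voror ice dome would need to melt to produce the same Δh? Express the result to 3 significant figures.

Equal sea-level rise means equal mass of meltwater, i.e. equal mass of ice lost.
Ice mass of Luneg: 5.740×10^14 kg; ice mass of Voror: 2.757×10^15 kg.
Fraction required = 5.740×10^14 / 2.757×10^15 = 0.208 → 20.8 %.

≈ 20.8 %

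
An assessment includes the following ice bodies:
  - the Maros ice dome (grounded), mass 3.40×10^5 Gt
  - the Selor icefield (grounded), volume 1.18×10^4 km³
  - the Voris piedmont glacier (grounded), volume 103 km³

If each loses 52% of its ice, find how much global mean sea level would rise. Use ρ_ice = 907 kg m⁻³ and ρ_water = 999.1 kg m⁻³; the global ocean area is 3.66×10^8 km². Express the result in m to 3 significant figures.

Maros: 0.52 × 3.40×10^5 Gt = 1.768×10^17 kg; dividing by ρ_w = 999.1 kg m⁻³ gives 1.770×10^14 m³ of water.
Selor: 0.52 × 1.18×10^4 km³ × (907/999.1) = 5570 km³ of water.
Voris: 0.52 × 103 km³ × (907/999.1) = 48.62 km³ of water.
Total added water ≈ 1.826×10^14 m³ over 3.66×10^14 m² → Δh = 0.499 m.

≈ 0.499 m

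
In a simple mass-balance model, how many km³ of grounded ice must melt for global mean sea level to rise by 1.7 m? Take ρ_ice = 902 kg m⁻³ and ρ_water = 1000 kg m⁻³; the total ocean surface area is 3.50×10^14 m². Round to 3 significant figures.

Required water volume = Δh × A = 1.7 m × 3.50×10^14 m² = 5.950×10^14 m³ = 5.950×10^5 km³.
Ice volume = water volume × ρ_w/ρ_ice = 5.950×10^5 × 1000/902 = 6.60×10^5 km³.

≈ 6.60×10^5 km³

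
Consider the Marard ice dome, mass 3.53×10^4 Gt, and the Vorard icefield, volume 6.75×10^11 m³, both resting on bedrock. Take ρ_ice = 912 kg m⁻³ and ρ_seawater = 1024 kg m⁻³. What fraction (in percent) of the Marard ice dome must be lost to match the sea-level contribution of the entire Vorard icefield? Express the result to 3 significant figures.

≈ 1.74 %

Equal sea-level rise means equal mass of meltwater, i.e. equal mass of ice lost.
Ice mass of Vorard: 6.156×10^14 kg; ice mass of Marard: 3.530×10^16 kg.
Fraction required = 6.156×10^14 / 3.530×10^16 = 0.0174 → 1.74 %.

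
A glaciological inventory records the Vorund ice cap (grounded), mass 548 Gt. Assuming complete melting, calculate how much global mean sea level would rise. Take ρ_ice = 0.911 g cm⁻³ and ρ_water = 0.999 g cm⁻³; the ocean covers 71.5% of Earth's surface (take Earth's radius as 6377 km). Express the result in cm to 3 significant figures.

≈ 0.150 cm

Vorund: 548 Gt = 5.480×10^14 kg; dividing by ρ_w = 0.999 g cm⁻³ = 999 kg m⁻³ gives 5.485×10^11 m³ of water.
Spread over 3.65×10^14 m² of ocean, Δh = 5.485×10^11 / 3.65×10^14 = 1.50×10^-3 m = 0.150 cm.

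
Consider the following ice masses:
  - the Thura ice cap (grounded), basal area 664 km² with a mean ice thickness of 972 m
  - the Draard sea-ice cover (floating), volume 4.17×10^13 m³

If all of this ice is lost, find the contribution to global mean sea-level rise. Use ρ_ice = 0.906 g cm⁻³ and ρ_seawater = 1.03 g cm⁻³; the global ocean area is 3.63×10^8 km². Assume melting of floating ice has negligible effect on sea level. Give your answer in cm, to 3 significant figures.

≈ 0.156 cm

Thura: ice volume = 664 km² × 972 m = 645.4 km³; 645.4 × (906/1030) = 567.7 km³ of water.
The Draard sea-ice cover is floating and already displaces its own weight of water, so its melt adds essentially nothing to sea level.
Total added water ≈ 5.677×10^11 m³ over 3.63×10^14 m² → Δh = 1.56×10^-3 m = 0.156 cm.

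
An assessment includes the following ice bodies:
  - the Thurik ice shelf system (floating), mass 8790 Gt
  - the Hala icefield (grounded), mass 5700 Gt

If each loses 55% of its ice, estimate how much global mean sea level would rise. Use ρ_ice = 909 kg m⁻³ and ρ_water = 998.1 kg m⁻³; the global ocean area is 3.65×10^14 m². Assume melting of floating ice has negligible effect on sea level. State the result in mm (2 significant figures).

The Thurik ice shelf system is floating and already displaces its own weight of water, so its melt adds essentially nothing to sea level.
Hala: 0.55 × 5700 Gt = 3.135×10^15 kg; dividing by ρ_w = 998.1 kg m⁻³ gives 3.141×10^12 m³ of water.
Total added water ≈ 3.141×10^12 m³ over 3.65×10^14 m² → Δh = 8.61×10^-3 m = 8.6 mm.

≈ 8.6 mm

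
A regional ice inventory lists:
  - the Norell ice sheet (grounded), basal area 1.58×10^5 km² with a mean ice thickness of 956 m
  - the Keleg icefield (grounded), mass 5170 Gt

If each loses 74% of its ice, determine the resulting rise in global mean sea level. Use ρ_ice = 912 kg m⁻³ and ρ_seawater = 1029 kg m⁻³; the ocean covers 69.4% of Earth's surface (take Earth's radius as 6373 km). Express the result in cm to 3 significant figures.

Norell: ice volume = 1.58×10^5 km² × 956 m = 1.510×10^5 km³; 0.74 × 1.510×10^5 × (912/1029) = 9.907×10^4 km³ of water.
Keleg: 0.74 × 5170 Gt = 3.826×10^15 kg; dividing by ρ_w = 1029 kg m⁻³ gives 3.718×10^12 m³ of water.
Total added water ≈ 1.028×10^14 m³ over 3.54×10^14 m² → Δh = 0.290 m = 29.0 cm.

≈ 29.0 cm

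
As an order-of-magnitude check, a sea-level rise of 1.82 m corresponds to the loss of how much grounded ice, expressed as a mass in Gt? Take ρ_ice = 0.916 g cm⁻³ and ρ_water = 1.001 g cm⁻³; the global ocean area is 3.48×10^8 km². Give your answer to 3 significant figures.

Required water volume = Δh × A = 1.82 m × 3.48×10^14 m² = 6.334×10^14 m³.
ρ_w = 1.001 g cm⁻³ = 1001 kg m⁻³, so the mass of water = 6.334×10^14 m³ × 1001 kg m⁻³ = 6.340×10^17 kg = 6.34×10^5 Gt (and the same mass of ice, by conservation).

≈ 6.34×10^5 Gt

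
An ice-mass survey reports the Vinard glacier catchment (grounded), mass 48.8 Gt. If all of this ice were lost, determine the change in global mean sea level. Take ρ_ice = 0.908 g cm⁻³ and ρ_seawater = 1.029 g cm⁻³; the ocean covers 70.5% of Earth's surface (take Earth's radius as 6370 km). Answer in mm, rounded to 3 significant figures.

≈ 0.132 mm

Vinard: 48.8 Gt = 4.880×10^13 kg; dividing by ρ_w = 1.029 g cm⁻³ = 1029 kg m⁻³ gives 4.742×10^10 m³ of water.
Spread over 3.59×10^14 m² of ocean, Δh = 4.742×10^10 / 3.59×10^14 = 1.32×10^-4 m = 0.132 mm.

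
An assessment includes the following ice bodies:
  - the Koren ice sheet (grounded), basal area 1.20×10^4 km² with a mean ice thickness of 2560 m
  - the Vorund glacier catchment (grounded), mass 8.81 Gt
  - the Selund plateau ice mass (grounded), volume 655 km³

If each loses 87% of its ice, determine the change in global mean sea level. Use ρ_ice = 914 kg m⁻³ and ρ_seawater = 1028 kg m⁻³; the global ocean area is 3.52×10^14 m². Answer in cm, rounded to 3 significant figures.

Koren: ice volume = 1.20×10^4 km² × 2560 m = 3.072×10^4 km³; 0.87 × 3.072×10^4 × (914/1028) = 2.376×10^4 km³ of water.
Vorund: 0.87 × 8.81 Gt = 7.665×10^12 kg; dividing by ρ_w = 1028 kg m⁻³ gives 7.456×10^9 m³ of water.
Selund: 0.87 × 655 km³ × (914/1028) = 506.7 km³ of water.
Total added water ≈ 2.428×10^13 m³ over 3.52×10^14 m² → Δh = 0.0690 m = 6.90 cm.

≈ 6.90 cm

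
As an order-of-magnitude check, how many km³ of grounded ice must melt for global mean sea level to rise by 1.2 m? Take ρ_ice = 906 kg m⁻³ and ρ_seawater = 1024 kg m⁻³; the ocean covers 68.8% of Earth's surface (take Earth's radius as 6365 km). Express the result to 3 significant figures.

≈ 4.75×10^5 km³

Required water volume = Δh × A = 1.2 m × 3.50×10^14 m² = 4.203×10^14 m³ = 4.203×10^5 km³.
Ice volume = water volume × ρ_w/ρ_ice = 4.203×10^5 × 1024/906 = 4.75×10^5 km³.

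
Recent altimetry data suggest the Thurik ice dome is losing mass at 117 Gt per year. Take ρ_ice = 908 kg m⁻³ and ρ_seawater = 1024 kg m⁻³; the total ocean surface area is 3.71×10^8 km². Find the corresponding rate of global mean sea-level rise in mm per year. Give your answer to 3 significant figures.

≈ 0.308 mm/yr

ρ_w = 1024 kg m⁻³. Annual water volume added = 117 Gt / ρ_w = 1.170×10^14 kg / 1024 kg m⁻³ = 1.143×10^11 m³.
Δh per year = 1.143×10^11 / 3.71×10^14 = 3.08×10^-4 m = 0.308 mm.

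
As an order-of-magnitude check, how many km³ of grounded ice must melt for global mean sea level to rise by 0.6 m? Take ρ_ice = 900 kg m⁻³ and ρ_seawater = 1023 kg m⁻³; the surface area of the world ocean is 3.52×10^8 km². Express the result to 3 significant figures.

≈ 2.40×10^5 km³

Required water volume = Δh × A = 0.6 m × 3.52×10^14 m² = 2.112×10^14 m³ = 2.112×10^5 km³.
Ice volume = water volume × ρ_w/ρ_ice = 2.112×10^5 × 1023/900 = 2.40×10^5 km³.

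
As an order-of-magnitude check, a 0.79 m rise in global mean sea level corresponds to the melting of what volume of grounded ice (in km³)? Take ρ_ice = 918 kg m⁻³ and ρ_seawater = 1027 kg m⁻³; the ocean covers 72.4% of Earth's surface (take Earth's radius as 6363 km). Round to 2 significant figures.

Required water volume = Δh × A = 0.79 m × 3.68×10^14 m² = 2.910×10^14 m³ = 2.910×10^5 km³.
Ice volume = water volume × ρ_w/ρ_ice = 2.910×10^5 × 1027/918 = 3.3×10^5 km³.

≈ 3.3×10^5 km³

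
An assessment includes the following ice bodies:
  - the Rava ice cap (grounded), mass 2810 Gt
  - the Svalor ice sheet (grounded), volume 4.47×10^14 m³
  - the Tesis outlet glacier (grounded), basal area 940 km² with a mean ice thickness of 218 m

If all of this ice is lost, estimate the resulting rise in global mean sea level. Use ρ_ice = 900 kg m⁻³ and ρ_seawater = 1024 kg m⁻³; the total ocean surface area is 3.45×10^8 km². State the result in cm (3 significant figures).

Rava: 2810 Gt = 2.810×10^15 kg; dividing by ρ_w = 1024 kg m⁻³ gives 2.744×10^12 m³ of water.
Svalor: 4.47×10^14 m³ × (900/1024) = 3.929×10^14 m³ of water.
Tesis: ice volume = 940 km² × 218 m = 204.9 km³; 204.9 × (900/1024) = 180.1 km³ of water.
Total added water ≈ 3.958×10^14 m³ over 3.45×10^14 m² → Δh = 1.15 m = 115 cm.

≈ 115 cm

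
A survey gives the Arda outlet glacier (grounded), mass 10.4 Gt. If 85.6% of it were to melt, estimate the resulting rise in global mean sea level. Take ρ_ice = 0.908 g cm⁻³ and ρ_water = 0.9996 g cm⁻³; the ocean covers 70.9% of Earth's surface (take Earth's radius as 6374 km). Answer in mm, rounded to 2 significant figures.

Arda: 0.856 × 10.4 Gt = 8.902×10^12 kg; dividing by ρ_w = 0.9996 g cm⁻³ = 999.6 kg m⁻³ gives 8.906×10^9 m³ of water.
Spread over 3.62×10^14 m² of ocean, Δh = 8.906×10^9 / 3.62×10^14 = 2.46×10^-5 m = 0.025 mm.

≈ 0.025 mm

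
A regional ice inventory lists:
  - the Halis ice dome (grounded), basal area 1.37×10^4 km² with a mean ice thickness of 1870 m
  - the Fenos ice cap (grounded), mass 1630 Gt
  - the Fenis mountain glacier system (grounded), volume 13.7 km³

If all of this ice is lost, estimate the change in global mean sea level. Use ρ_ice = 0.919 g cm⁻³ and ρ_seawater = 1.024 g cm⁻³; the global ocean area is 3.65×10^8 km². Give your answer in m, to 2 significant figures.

≈ 0.067 m

Halis: ice volume = 1.37×10^4 km² × 1870 m = 2.562×10^4 km³; 2.562×10^4 × (919/1024) = 2.299×10^4 km³ of water.
Fenos: 1630 Gt = 1.630×10^15 kg; dividing by ρ_w = 1.024 g cm⁻³ = 1024 kg m⁻³ gives 1.592×10^12 m³ of water.
Fenis: 13.7 km³ × (919/1024) = 12.30 km³ of water.
Total added water ≈ 2.460×10^13 m³ over 3.65×10^14 m² → Δh = 0.0674 m.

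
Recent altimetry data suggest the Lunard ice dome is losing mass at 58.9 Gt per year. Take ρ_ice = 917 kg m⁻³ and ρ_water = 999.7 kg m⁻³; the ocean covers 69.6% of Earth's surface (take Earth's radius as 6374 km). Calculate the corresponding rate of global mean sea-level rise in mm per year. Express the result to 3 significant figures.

ρ_w = 999.7 kg m⁻³. Annual water volume added = 58.9 Gt / ρ_w = 5.890×10^13 kg / 999.7 kg m⁻³ = 5.892×10^10 m³.
Δh per year = 5.892×10^10 / 3.55×10^14 = 1.66×10^-4 m = 0.166 mm.

≈ 0.166 mm/yr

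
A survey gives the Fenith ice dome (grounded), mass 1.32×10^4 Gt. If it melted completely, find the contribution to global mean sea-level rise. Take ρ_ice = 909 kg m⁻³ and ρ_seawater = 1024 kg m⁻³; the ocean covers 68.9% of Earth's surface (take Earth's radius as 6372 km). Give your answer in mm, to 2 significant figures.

Fenith: 1.32×10^4 Gt = 1.320×10^16 kg; dividing by ρ_w = 1024 kg m⁻³ gives 1.289×10^13 m³ of water.
Spread over 3.52×10^14 m² of ocean, Δh = 1.289×10^13 / 3.52×10^14 = 0.0367 m = 37 mm.

≈ 37 mm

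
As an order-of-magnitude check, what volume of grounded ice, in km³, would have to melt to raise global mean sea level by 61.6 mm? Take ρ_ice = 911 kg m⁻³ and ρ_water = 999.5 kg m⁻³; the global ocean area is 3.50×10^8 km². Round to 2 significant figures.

≈ 2.4×10^4 km³

Required water volume = Δh × A = 0.0616 m × 3.50×10^14 m² = 2.156×10^13 m³ = 2.156×10^4 km³.
Ice volume = water volume × ρ_w/ρ_ice = 2.156×10^4 × 999.5/911 = 2.4×10^4 km³.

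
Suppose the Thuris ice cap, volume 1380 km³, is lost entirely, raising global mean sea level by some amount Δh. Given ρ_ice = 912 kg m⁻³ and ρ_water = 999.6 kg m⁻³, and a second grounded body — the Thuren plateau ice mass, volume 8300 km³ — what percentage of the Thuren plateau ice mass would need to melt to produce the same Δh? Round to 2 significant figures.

Equal sea-level rise means equal mass of meltwater, i.e. equal mass of ice lost.
Ice mass of Thuris: 1.259×10^15 kg; ice mass of Thuren: 7.570×10^15 kg.
Fraction required = 1.259×10^15 / 7.570×10^15 = 0.166 → 17 %.

≈ 17 %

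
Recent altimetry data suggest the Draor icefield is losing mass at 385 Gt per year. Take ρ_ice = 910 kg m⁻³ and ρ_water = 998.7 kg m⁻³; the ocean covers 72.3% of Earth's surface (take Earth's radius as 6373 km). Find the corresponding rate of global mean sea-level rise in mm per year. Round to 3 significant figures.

ρ_w = 998.7 kg m⁻³. Annual water volume added = 385 Gt / ρ_w = 3.850×10^14 kg / 998.7 kg m⁻³ = 3.855×10^11 m³.
Δh per year = 3.855×10^11 / 3.69×10^14 = 1.04×10^-3 m = 1.04 mm.

≈ 1.04 mm/yr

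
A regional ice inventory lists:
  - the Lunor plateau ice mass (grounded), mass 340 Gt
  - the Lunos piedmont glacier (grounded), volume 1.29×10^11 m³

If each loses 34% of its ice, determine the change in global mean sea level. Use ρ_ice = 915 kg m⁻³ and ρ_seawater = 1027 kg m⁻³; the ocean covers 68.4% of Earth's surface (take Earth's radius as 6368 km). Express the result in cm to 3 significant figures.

≈ 0.0435 cm

Lunor: 0.34 × 340 Gt = 1.156×10^14 kg; dividing by ρ_w = 1027 kg m⁻³ gives 1.126×10^11 m³ of water.
Lunos: 0.34 × 1.29×10^11 m³ × (915/1027) = 3.908×10^10 m³ of water.
Total added water ≈ 1.516×10^11 m³ over 3.49×10^14 m² → Δh = 4.35×10^-4 m = 0.0435 cm.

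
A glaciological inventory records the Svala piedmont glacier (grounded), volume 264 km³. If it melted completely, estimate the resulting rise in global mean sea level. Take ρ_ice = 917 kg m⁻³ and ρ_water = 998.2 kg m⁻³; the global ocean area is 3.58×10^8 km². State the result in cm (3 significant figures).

≈ 0.0677 cm

Svala: 264 km³ × (917/998.2) = 242.5 km³ of water.
Spread over 3.58×10^14 m² of ocean, Δh = 2.425×10^11 / 3.58×10^14 = 6.77×10^-4 m = 0.0677 cm.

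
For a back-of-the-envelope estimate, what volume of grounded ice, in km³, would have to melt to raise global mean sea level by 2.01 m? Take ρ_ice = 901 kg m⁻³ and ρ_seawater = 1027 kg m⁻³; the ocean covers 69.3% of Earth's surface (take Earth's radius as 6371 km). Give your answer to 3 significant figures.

≈ 8.10×10^5 km³

Required water volume = Δh × A = 2.01 m × 3.53×10^14 m² = 7.105×10^14 m³ = 7.105×10^5 km³.
Ice volume = water volume × ρ_w/ρ_ice = 7.105×10^5 × 1027/901 = 8.10×10^5 km³.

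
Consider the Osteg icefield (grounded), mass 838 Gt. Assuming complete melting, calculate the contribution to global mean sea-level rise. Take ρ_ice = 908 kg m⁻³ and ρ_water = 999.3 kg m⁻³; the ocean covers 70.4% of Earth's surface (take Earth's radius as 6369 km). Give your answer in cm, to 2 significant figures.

≈ 0.23 cm

Osteg: 838 Gt = 8.380×10^14 kg; dividing by ρ_w = 999.3 kg m⁻³ gives 8.386×10^11 m³ of water.
Spread over 3.59×10^14 m² of ocean, Δh = 8.386×10^11 / 3.59×10^14 = 2.34×10^-3 m = 0.23 cm.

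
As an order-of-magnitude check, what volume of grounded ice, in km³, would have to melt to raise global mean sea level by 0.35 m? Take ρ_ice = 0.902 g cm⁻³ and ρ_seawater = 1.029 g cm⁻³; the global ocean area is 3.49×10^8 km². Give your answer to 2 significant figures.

≈ 1.4×10^5 km³

Required water volume = Δh × A = 0.35 m × 3.49×10^14 m² = 1.222×10^14 m³ = 1.222×10^5 km³.
Ice volume = water volume × ρ_w/ρ_ice = 1.222×10^5 × 1029/902 = 1.4×10^5 km³.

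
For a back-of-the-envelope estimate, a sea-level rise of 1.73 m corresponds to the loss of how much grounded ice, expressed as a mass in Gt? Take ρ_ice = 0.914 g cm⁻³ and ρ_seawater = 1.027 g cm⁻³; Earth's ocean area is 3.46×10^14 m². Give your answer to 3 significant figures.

Required water volume = Δh × A = 1.73 m × 3.46×10^14 m² = 5.986×10^14 m³.
ρ_w = 1.027 g cm⁻³ = 1027 kg m⁻³, so the mass of water = 5.986×10^14 m³ × 1027 kg m⁻³ = 6.147×10^17 kg = 6.15×10^5 Gt (and the same mass of ice, by conservation).

≈ 6.15×10^5 Gt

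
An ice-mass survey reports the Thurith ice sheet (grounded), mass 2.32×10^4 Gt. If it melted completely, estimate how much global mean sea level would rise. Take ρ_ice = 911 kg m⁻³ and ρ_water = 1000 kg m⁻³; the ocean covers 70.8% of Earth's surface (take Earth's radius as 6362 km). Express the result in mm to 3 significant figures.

Thurith: 2.32×10^4 Gt = 2.320×10^16 kg; dividing by ρ_w = 1000 kg m⁻³ gives 2.320×10^13 m³ of water.
Spread over 3.60×10^14 m² of ocean, Δh = 2.320×10^13 / 3.60×10^14 = 0.0644 m = 64.4 mm.

≈ 64.4 mm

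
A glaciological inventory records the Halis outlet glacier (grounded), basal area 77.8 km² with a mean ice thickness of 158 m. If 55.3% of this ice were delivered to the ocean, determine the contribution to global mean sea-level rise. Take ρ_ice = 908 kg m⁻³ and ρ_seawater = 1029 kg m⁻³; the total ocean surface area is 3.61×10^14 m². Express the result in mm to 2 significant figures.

≈ 0.017 mm

Halis: ice volume = 77.8 km² × 158 m = 12.29 km³; 0.553 × 12.29 × (908/1029) = 5.998 km³ of water.
Spread over 3.61×10^14 m² of ocean, Δh = 5.998×10^9 / 3.61×10^14 = 1.66×10^-5 m = 0.017 mm.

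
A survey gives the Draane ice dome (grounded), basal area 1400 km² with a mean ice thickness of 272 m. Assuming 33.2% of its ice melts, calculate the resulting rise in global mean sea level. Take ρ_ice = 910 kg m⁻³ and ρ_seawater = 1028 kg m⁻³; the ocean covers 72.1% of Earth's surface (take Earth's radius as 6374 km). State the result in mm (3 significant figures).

≈ 0.304 mm

Draane: ice volume = 1400 km² × 272 m = 380.8 km³; 0.332 × 380.8 × (910/1028) = 111.9 km³ of water.
Spread over 3.68×10^14 m² of ocean, Δh = 1.119×10^11 / 3.68×10^14 = 3.04×10^-4 m = 0.304 mm.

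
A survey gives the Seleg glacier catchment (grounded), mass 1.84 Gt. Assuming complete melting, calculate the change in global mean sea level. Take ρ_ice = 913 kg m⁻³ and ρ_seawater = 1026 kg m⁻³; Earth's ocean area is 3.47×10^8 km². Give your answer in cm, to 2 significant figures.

Seleg: 1.84 Gt = 1.840×10^12 kg; dividing by ρ_w = 1026 kg m⁻³ gives 1.793×10^9 m³ of water.
Spread over 3.47×10^14 m² of ocean, Δh = 1.793×10^9 / 3.47×10^14 = 5.17×10^-6 m = 5.2×10^-4 cm.

≈ 5.2×10^-4 cm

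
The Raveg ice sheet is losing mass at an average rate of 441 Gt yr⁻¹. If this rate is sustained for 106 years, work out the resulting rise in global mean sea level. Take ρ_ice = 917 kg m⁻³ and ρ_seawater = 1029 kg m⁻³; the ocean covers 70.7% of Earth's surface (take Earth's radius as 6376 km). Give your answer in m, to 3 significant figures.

Total mass lost = 441 Gt/yr × 106 yr = 4.675×10^4 Gt = 4.675×10^16 kg.
ρ_w = 1029 kg m⁻³, so water volume = 4.675×10^16 / 1029 = 4.543×10^13 m³.
Δh = 4.543×10^13 / 3.61×10^14 = 0.126 m.

≈ 0.126 m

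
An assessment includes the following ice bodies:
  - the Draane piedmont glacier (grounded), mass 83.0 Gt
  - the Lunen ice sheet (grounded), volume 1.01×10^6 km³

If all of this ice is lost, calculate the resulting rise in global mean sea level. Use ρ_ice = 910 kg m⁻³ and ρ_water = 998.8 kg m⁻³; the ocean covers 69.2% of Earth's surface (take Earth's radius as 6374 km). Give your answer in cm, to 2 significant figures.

Draane: 83.0 Gt = 8.300×10^13 kg; dividing by ρ_w = 998.8 kg m⁻³ gives 8.310×10^10 m³ of water.
Lunen: 1.01×10^6 km³ × (910/998.8) = 9.202×10^5 km³ of water.
Total added water ≈ 9.203×10^14 m³ over 3.53×10^14 m² → Δh = 2.60 m = 260 cm.

≈ 260 cm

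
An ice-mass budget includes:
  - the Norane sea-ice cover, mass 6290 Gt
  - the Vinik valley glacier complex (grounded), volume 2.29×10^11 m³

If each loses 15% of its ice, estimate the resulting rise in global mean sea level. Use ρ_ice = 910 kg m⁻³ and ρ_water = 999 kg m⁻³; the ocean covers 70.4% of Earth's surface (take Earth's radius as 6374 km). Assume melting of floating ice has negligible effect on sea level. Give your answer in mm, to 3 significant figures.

≈ 0.0871 mm

The Norane sea-ice cover is floating and already displaces its own weight of water, so its melt adds essentially nothing to sea level.
Vinik: 0.15 × 2.29×10^11 m³ × (910/999) = 3.129×10^10 m³ of water.
Total added water ≈ 3.129×10^10 m³ over 3.59×10^14 m² → Δh = 8.71×10^-5 m = 0.0871 mm.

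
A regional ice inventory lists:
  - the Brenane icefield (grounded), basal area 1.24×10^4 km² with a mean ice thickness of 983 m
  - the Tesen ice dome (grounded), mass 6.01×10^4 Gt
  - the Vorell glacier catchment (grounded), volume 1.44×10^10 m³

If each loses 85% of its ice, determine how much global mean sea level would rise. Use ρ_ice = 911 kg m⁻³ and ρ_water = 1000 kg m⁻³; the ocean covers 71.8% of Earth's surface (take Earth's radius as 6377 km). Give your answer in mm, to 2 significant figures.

≈ 160 mm

Brenane: ice volume = 1.24×10^4 km² × 983 m = 1.219×10^4 km³; 0.85 × 1.219×10^4 × (911/1000) = 9439 km³ of water.
Tesen: 0.85 × 6.01×10^4 Gt = 5.108×10^16 kg; dividing by ρ_w = 1000 kg m⁻³ gives 5.108×10^13 m³ of water.
Vorell: 0.85 × 1.44×10^10 m³ × (911/1000) = 1.115×10^10 m³ of water.
Total added water ≈ 6.053×10^13 m³ over 3.67×10^14 m² → Δh = 0.165 m = 160 mm.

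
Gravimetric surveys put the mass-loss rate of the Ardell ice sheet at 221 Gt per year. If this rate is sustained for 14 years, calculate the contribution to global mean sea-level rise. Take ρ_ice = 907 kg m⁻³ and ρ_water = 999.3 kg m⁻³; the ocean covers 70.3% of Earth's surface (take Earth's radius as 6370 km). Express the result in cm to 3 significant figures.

Total mass lost = 221 Gt/yr × 14 yr = 3094 Gt = 3.094×10^15 kg.
ρ_w = 999.3 kg m⁻³, so water volume = 3.094×10^15 / 999.3 = 3.096×10^12 m³.
Δh = 3.096×10^12 / 3.58×10^14 = 8.64×10^-3 m = 0.864 cm.

≈ 0.864 cm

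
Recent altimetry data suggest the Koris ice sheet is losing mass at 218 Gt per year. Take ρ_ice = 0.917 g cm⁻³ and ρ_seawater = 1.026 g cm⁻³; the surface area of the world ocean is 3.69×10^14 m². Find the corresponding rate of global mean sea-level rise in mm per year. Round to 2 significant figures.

ρ_w = 1.026 g cm⁻³ = 1026 kg m⁻³. Annual water volume added = 218 Gt / ρ_w = 2.180×10^14 kg / 1026 kg m⁻³ = 2.125×10^11 m³.
Δh per year = 2.125×10^11 / 3.69×10^14 = 5.76×10^-4 m = 0.58 mm.

≈ 0.58 mm/yr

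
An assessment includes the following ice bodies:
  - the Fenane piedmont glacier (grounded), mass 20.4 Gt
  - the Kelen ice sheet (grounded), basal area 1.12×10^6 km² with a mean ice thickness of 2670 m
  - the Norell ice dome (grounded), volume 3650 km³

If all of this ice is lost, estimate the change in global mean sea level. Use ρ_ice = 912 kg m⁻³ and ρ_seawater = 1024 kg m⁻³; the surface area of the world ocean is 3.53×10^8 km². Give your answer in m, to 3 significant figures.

Fenane: 20.4 Gt = 2.040×10^13 kg; dividing by ρ_w = 1024 kg m⁻³ gives 1.992×10^10 m³ of water.
Kelen: ice volume = 1.12×10^6 km² × 2670 m = 2.990×10^6 km³; 2.990×10^6 × (912/1024) = 2.663×10^6 km³ of water.
Norell: 3650 km³ × (912/1024) = 3251 km³ of water.
Total added water ≈ 2.667×10^15 m³ over 3.53×10^14 m² → Δh = 7.55 m.

≈ 7.55 m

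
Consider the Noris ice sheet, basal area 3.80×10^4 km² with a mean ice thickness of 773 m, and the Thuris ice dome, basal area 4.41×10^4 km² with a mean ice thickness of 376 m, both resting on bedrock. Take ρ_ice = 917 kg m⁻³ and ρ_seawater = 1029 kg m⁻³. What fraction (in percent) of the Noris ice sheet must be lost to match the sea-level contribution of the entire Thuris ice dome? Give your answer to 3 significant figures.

≈ 56.4 %

Equal sea-level rise means equal mass of meltwater, i.e. equal mass of ice lost.
Ice mass of Thuris: 1.521×10^16 kg; ice mass of Noris: 2.694×10^16 kg.
Fraction required = 1.521×10^16 / 2.694×10^16 = 0.564 → 56.4 %.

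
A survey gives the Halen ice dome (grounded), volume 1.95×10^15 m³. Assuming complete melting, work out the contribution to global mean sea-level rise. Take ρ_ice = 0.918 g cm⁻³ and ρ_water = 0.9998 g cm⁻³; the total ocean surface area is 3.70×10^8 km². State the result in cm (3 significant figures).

Halen: 1.95×10^15 m³ × (918/999.8) = 1.790×10^15 m³ of water.
Spread over 3.70×10^14 m² of ocean, Δh = 1.790×10^15 / 3.70×10^14 = 4.84 m = 484 cm.

≈ 484 cm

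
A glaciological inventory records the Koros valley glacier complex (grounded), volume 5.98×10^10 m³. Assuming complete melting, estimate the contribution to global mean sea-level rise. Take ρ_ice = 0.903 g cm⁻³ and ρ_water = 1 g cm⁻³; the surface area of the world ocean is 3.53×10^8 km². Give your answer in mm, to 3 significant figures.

≈ 0.153 mm

Koros: 5.98×10^10 m³ × (903/1000) = 5.400×10^10 m³ of water.
Spread over 3.53×10^14 m² of ocean, Δh = 5.400×10^10 / 3.53×10^14 = 1.53×10^-4 m = 0.153 mm.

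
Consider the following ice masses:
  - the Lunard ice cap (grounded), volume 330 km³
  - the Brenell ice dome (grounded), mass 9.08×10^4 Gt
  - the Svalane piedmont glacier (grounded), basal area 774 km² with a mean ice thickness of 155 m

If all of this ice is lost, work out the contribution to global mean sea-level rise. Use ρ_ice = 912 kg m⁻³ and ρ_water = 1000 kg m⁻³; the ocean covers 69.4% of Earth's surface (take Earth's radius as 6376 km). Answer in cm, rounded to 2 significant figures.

≈ 26 cm

Lunard: 330 km³ × (912/1000) = 301.0 km³ of water.
Brenell: 9.08×10^4 Gt = 9.080×10^16 kg; dividing by ρ_w = 1000 kg m⁻³ gives 9.080×10^13 m³ of water.
Svalane: ice volume = 774 km² × 155 m = 120.0 km³; 120.0 × (912/1000) = 109.4 km³ of water.
Total added water ≈ 9.121×10^13 m³ over 3.55×10^14 m² → Δh = 0.257 m = 26 cm.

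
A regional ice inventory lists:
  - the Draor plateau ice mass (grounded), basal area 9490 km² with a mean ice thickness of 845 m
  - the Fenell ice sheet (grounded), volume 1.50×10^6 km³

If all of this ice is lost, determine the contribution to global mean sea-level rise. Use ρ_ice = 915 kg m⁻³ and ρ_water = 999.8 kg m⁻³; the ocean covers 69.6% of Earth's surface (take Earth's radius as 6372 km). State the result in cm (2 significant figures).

Draor: ice volume = 9490 km² × 845 m = 8019 km³; 8019 × (915/999.8) = 7339 km³ of water.
Fenell: 1.50×10^6 km³ × (915/999.8) = 1.373×10^6 km³ of water.
Total added water ≈ 1.380×10^15 m³ over 3.55×10^14 m² → Δh = 3.89 m = 390 cm.

≈ 390 cm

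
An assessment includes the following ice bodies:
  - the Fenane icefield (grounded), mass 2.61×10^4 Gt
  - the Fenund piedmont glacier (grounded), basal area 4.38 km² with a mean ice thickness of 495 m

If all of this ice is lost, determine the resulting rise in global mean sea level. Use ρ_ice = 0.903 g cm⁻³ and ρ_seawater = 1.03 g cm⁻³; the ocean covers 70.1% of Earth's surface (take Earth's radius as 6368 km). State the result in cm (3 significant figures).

≈ 7.09 cm

Fenane: 2.61×10^4 Gt = 2.610×10^16 kg; dividing by ρ_w = 1.03 g cm⁻³ = 1030 kg m⁻³ gives 2.534×10^13 m³ of water.
Fenund: ice volume = 4.38 km² × 495 m = 2.168 km³; 2.168 × (903/1030) = 1.901 km³ of water.
Total added water ≈ 2.534×10^13 m³ over 3.57×10^14 m² → Δh = 0.0709 m = 7.09 cm.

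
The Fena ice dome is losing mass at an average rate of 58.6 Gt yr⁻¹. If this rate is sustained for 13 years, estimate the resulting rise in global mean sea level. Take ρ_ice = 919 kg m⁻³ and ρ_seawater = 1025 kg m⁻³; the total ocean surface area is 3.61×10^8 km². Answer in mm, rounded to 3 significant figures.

≈ 2.06 mm

Total mass lost = 58.6 Gt/yr × 13 yr = 761.8 Gt = 7.618×10^14 kg.
ρ_w = 1025 kg m⁻³, so water volume = 7.618×10^14 / 1025 = 7.432×10^11 m³.
Δh = 7.432×10^11 / 3.61×10^14 = 2.06×10^-3 m = 2.06 mm.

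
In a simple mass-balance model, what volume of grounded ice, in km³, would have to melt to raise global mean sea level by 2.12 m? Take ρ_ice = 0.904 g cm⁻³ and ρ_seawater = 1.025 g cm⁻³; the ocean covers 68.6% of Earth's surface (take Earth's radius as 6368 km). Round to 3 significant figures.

Required water volume = Δh × A = 2.12 m × 3.50×10^14 m² = 7.411×10^14 m³ = 7.411×10^5 km³.
Ice volume = water volume × ρ_w/ρ_ice = 7.411×10^5 × 1025/904 = 8.40×10^5 km³.

≈ 8.40×10^5 km³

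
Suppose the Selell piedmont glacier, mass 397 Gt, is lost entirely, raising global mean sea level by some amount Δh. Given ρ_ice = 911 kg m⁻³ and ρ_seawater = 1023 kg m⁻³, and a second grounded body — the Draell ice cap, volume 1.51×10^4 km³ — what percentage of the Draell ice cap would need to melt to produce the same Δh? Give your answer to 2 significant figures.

Equal sea-level rise means equal mass of meltwater, i.e. equal mass of ice lost.
Ice mass of Selell: 3.970×10^14 kg; ice mass of Draell: 1.376×10^16 kg.
Fraction required = 3.970×10^14 / 1.376×10^16 = 0.0289 → 2.9 %.

≈ 2.9 %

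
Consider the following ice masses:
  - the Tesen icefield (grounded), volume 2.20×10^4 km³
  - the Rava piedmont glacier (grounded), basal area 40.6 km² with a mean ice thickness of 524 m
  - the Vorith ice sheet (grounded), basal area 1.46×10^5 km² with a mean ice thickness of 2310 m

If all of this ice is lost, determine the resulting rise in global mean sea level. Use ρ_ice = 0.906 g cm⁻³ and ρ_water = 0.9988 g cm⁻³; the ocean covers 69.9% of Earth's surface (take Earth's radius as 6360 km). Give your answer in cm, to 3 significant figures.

≈ 91.7 cm

Tesen: 2.20×10^4 km³ × (906/998.8) = 1.996×10^4 km³ of water.
Rava: ice volume = 40.6 km² × 524 m = 21.27 km³; 21.27 × (906/998.8) = 19.30 km³ of water.
Vorith: ice volume = 1.46×10^5 km² × 2310 m = 3.373×10^5 km³; 3.373×10^5 × (906/998.8) = 3.059×10^5 km³ of water.
Total added water ≈ 3.259×10^14 m³ over 3.55×10^14 m² → Δh = 0.917 m = 91.7 cm.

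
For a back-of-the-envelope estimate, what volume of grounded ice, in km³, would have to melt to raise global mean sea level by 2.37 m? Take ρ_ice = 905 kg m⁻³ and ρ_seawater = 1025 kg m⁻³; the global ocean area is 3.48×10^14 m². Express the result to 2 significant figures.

Required water volume = Δh × A = 2.37 m × 3.48×10^14 m² = 8.248×10^14 m³ = 8.248×10^5 km³.
Ice volume = water volume × ρ_w/ρ_ice = 8.248×10^5 × 1025/905 = 9.3×10^5 km³.

≈ 9.3×10^5 km³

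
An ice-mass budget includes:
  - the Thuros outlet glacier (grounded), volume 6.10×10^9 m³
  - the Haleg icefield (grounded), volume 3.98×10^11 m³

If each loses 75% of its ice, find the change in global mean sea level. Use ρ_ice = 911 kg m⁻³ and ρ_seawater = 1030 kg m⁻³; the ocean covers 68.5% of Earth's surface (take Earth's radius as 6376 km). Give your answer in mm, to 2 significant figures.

≈ 0.77 mm

Thuros: 0.75 × 6.10×10^9 m³ × (911/1030) = 4.046×10^9 m³ of water.
Haleg: 0.75 × 3.98×10^11 m³ × (911/1030) = 2.640×10^11 m³ of water.
Total added water ≈ 2.681×10^11 m³ over 3.50×10^14 m² → Δh = 7.66×10^-4 m = 0.77 mm.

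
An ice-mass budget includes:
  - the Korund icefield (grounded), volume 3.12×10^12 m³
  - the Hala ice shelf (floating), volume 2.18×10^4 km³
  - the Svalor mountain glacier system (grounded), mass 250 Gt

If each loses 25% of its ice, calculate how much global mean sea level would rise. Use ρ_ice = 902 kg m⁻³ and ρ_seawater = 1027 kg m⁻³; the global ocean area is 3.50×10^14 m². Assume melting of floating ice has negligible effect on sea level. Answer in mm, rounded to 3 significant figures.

Korund: 0.25 × 3.12×10^12 m³ × (902/1027) = 6.851×10^11 m³ of water.
The Hala ice shelf is floating and already displaces its own weight of water, so its melt adds essentially nothing to sea level.
Svalor: 0.25 × 250 Gt = 6.250×10^13 kg; dividing by ρ_w = 1027 kg m⁻³ gives 6.086×10^10 m³ of water.
Total added water ≈ 7.459×10^11 m³ over 3.50×10^14 m² → Δh = 2.13×10^-3 m = 2.13 mm.

≈ 2.13 mm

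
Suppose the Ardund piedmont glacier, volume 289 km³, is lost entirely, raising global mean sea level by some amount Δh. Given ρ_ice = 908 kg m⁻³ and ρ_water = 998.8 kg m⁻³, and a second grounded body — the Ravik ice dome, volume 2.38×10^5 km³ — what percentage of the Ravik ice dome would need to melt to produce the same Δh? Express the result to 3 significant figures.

Equal sea-level rise means equal mass of meltwater, i.e. equal mass of ice lost.
Ice mass of Ardund: 2.624×10^14 kg; ice mass of Ravik: 2.161×10^17 kg.
Fraction required = 2.624×10^14 / 2.161×10^17 = 1.21×10^-3 → 0.121 %.

≈ 0.121 %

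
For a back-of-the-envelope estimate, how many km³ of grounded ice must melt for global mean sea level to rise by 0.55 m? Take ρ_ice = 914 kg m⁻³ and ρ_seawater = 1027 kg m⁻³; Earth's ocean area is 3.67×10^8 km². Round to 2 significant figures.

Required water volume = Δh × A = 0.55 m × 3.67×10^14 m² = 2.019×10^14 m³ = 2.019×10^5 km³.
Ice volume = water volume × ρ_w/ρ_ice = 2.019×10^5 × 1027/914 = 2.3×10^5 km³.

≈ 2.3×10^5 km³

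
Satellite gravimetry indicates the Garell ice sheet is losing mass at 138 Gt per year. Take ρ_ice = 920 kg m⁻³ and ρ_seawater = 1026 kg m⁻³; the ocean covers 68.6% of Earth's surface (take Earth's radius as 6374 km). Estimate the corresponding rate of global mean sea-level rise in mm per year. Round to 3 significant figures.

≈ 0.384 mm/yr

ρ_w = 1026 kg m⁻³. Annual water volume added = 138 Gt / ρ_w = 1.380×10^14 kg / 1026 kg m⁻³ = 1.345×10^11 m³.
Δh per year = 1.345×10^11 / 3.50×10^14 = 3.84×10^-4 m = 0.384 mm.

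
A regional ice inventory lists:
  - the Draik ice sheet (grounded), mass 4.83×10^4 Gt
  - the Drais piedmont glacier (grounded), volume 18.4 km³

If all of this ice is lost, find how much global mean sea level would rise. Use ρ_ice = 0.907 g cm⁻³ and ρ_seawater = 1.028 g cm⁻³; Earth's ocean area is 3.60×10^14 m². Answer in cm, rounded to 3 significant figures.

≈ 13.1 cm

Draik: 4.83×10^4 Gt = 4.830×10^16 kg; dividing by ρ_w = 1.028 g cm⁻³ = 1028 kg m⁻³ gives 4.698×10^13 m³ of water.
Drais: 18.4 km³ × (907/1028) = 16.23 km³ of water.
Total added water ≈ 4.700×10^13 m³ over 3.60×10^14 m² → Δh = 0.131 m = 13.1 cm.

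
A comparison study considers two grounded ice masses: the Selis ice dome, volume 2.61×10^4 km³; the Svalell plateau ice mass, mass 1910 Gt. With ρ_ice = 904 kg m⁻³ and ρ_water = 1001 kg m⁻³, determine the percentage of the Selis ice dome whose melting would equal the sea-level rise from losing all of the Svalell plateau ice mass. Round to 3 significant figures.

≈ 8.10 %

Equal sea-level rise means equal mass of meltwater, i.e. equal mass of ice lost.
Ice mass of Svalell: 1.910×10^15 kg; ice mass of Selis: 2.359×10^16 kg.
Fraction required = 1.910×10^15 / 2.359×10^16 = 0.0810 → 8.10 %.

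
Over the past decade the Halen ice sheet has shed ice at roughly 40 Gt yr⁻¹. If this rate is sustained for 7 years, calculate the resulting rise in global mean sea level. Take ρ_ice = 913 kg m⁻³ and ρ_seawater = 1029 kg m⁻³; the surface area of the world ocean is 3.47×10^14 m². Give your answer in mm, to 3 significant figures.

Total mass lost = 40 Gt/yr × 7 yr = 280.0 Gt = 2.800×10^14 kg.
ρ_w = 1029 kg m⁻³, so water volume = 2.800×10^14 / 1029 = 2.721×10^11 m³.
Δh = 2.721×10^11 / 3.47×10^14 = 7.84×10^-4 m = 0.784 mm.

≈ 0.784 mm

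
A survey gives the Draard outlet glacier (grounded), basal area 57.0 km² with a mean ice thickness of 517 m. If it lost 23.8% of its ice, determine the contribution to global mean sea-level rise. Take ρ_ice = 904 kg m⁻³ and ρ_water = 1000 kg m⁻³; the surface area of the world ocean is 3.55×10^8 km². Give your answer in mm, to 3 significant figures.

≈ 0.0179 mm

Draard: ice volume = 57.0 km² × 517 m = 29.47 km³; 0.238 × 29.47 × (904/1000) = 6.340 km³ of water.
Spread over 3.55×10^14 m² of ocean, Δh = 6.340×10^9 / 3.55×10^14 = 1.79×10^-5 m = 0.0179 mm.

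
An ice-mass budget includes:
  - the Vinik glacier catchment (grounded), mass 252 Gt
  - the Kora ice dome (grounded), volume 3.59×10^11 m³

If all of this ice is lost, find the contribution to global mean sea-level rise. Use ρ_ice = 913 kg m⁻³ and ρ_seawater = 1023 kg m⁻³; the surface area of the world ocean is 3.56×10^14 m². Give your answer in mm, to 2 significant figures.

≈ 1.6 mm

Vinik: 252 Gt = 2.520×10^14 kg; dividing by ρ_w = 1023 kg m⁻³ gives 2.463×10^11 m³ of water.
Kora: 3.59×10^11 m³ × (913/1023) = 3.204×10^11 m³ of water.
Total added water ≈ 5.667×10^11 m³ over 3.56×10^14 m² → Δh = 1.59×10^-3 m = 1.6 mm.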